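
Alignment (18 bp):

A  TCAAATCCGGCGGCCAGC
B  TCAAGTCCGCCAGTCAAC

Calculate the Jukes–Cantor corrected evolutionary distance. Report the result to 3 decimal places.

0.347

The sequences differ at 5 of 18 sites (5, 10, 12, 14, 17), so p = 5/18 ≈ 0.277778.
d = −(3/4) ln(1 − 4p/3) = −0.75 ln(1 − 0.370371) = −0.75 ln(0.629629)
  = −0.75 × (-0.462625) = 0.346969 substitutions/site.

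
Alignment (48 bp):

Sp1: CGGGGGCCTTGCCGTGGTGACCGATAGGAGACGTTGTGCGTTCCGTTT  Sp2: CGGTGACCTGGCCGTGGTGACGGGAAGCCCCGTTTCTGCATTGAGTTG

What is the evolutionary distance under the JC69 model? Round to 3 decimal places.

0.479

The sequences differ at 17 of 48 sites, so p = 17/48 ≈ 0.354167.
d = −(3/4) ln(1 − 4p/3) = −0.75 ln(1 − 0.472223) = −0.75 ln(0.527777)
  = −0.75 × (-0.639081) = 0.479311 substitutions/site.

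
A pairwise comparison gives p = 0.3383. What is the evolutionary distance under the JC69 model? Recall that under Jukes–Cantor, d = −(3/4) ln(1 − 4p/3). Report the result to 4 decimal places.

d = −(3/4) ln(1 − 4p/3) = −0.75 ln(1 − 0.451067) = −0.75 ln(0.548933)
  = −0.75 × (-0.599779) = 0.449834 substitutions/site.

0.4498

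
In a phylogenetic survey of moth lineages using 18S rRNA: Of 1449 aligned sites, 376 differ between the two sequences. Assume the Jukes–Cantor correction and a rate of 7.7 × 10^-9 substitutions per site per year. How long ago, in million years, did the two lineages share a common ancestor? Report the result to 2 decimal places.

p = 376/1449 ≈ 0.259489.
d = −(3/4) ln(1 − 4p/3) = −0.75 ln(1 − 0.345985) = −0.75 ln(0.654015)
  = −0.75 × (-0.424625) = 0.318469 substitutions/site.
Under a molecular clock d = 2μt, so t = d/(2μ) = 0.318469 / (2 × 7.7 × 10^-9) = 20.68 million years.

20.68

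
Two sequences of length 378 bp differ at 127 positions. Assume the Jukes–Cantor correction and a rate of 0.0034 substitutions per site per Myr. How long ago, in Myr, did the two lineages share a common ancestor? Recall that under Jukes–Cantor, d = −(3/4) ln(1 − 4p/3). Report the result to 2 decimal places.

p = 127/378 ≈ 0.335979.
d = −(3/4) ln(1 − 4p/3) = −0.75 ln(1 − 0.447972) = −0.75 ln(0.552028)
  = −0.75 × (-0.594157) = 0.445618 substitutions/site.
Under a molecular clock d = 2μt, so t = d/(2μ) = 0.445618 / (2 × 0.0034) = 65.53 Myr.

65.53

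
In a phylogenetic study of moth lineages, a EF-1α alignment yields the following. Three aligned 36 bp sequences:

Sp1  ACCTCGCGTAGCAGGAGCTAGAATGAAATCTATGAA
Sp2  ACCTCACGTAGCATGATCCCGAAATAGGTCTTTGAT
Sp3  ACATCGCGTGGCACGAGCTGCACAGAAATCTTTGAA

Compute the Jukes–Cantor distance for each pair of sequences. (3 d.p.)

Sp1–Sp2: 11/36 sites differ → p ≈ 0.305556, d = −0.75 ln(1 − 0.407408) = 0.392437 ≈ 0.392.
Sp1–Sp3: 8/36 sites differ → p ≈ 0.222222, d = −0.75 ln(1 − 0.296296) = 0.263548 ≈ 0.264.
Sp2–Sp3: 13/36 sites differ → p ≈ 0.361111, d = −0.75 ln(1 − 0.481481) = 0.492584 ≈ 0.493.

d(Sp1,Sp2) = 0.392, d(Sp1,Sp3) = 0.264, d(Sp2,Sp3) = 0.493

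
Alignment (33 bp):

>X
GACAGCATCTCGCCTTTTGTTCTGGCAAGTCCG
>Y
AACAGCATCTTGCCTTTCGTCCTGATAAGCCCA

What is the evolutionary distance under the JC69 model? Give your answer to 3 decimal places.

The sequences differ at 8 of 33 sites (1, 11, 18, 21, 25, 26, 30, 33), so p = 8/33 ≈ 0.242424.
d = −(3/4) ln(1 − 4p/3) = −0.75 ln(1 − 0.323232) = −0.75 ln(0.676768)
  = −0.75 × (-0.390427) = 0.292820 substitutions/site.

0.293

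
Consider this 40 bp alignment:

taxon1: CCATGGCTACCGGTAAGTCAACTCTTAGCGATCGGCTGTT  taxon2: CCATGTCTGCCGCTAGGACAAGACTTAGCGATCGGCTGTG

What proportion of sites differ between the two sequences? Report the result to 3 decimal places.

0.200

The sequences differ at 8 of 40 positions (sites 6, 9, 13, 16, 18, 22, 23, 40).
p = 8/40 = 0.200.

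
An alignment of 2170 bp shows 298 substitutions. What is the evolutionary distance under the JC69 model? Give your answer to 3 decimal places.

0.152

p = 298/2170 ≈ 0.137327.
d = −(3/4) ln(1 − 4p/3) = −0.75 ln(1 − 0.183103) = −0.75 ln(0.816897)
  = −0.75 × (-0.202242) = 0.151682 substitutions/site.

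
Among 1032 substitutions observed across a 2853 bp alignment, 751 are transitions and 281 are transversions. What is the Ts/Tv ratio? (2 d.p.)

2.67

R = 751/281 = 2.672597… ≈ 2.67 (to 2 d.p.).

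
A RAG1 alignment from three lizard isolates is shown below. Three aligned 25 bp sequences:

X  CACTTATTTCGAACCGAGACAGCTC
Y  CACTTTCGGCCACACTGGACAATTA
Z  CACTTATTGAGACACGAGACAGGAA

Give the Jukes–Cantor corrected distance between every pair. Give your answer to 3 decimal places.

X–Y: 12/25 sites differ → p = 0.48, d = −0.75 ln(1 − 0.64) = 0.766238 ≈ 0.766.
X–Z: 7/25 sites differ → p = 0.28, d = −0.75 ln(1 − 0.373333) = 0.350505 ≈ 0.351.
Y–Z: 10/25 sites differ → p = 0.4, d = −0.75 ln(1 − 0.533333) = 0.571605 ≈ 0.572.

d(X,Y) = 0.766, d(X,Z) = 0.351, d(Y,Z) = 0.572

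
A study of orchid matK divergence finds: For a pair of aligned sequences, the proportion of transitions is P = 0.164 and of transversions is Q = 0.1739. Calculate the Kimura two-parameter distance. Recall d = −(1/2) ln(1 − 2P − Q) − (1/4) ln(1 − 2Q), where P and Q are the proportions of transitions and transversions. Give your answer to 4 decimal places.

0.4553

Under the Kimura two-parameter model, d = −½ ln(1 − 2P − Q) − ¼ ln(1 − 2Q).
1 − 2P − Q = 0.4981, giving −½ ln(0.4981) = 0.348477.
1 − 2Q = 0.6522, giving −¼ ln(0.6522) = 0.106851.
d = 0.348477 + 0.106851 = 0.455328.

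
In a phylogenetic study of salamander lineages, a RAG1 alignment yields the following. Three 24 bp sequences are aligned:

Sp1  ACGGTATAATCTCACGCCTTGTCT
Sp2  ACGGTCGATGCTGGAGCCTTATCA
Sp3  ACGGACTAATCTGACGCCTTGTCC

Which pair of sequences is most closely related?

Sp1–Sp2: 9/24 differ, p = 0.375, d = 0.520.
Sp1–Sp3: 4/24 differ, p = 0.167, d = 0.188.
Sp2–Sp3: 8/24 differ, p = 0.333, d = 0.441.
The smallest distance is between Sp1 and Sp3.

Sp1 and Sp3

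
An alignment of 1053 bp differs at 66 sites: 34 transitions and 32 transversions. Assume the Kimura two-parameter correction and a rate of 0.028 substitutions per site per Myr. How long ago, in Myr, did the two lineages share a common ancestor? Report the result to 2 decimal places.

P = 34/1053 ≈ 0.032289 and Q = 32/1053 ≈ 0.030389.
Under the Kimura two-parameter model, d = −½ ln(1 − 2P − Q) − ¼ ln(1 − 2Q).
1 − 2P − Q = 0.905033, giving −½ ln(0.905033) = 0.049892.
1 − 2Q = 0.939222, giving −¼ ln(0.939222) = 0.015676.
d = 0.049892 + 0.015676 = 0.065568.
Under a molecular clock d = 2μt, so t = d/(2μ) = 0.065568 / (2 × 0.028) = 1.17 Myr.

1.17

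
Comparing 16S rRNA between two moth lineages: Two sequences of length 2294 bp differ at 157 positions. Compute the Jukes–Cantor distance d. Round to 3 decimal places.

p = 157/2294 ≈ 0.068439.
d = −(3/4) ln(1 − 4p/3) = −0.75 ln(1 − 0.091252) = −0.75 ln(0.908748)
  = −0.75 × (-0.095687) = 0.071765 substitutions/site.

0.072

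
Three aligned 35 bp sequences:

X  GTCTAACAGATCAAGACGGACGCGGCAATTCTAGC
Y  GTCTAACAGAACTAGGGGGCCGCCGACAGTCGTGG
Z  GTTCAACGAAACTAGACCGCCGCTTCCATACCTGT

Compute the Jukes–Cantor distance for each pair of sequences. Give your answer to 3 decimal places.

d(X,Y) = 0.458, d(X,Z) = 0.635, d(Y,Z) = 0.572

X–Y: 12/35 sites differ → p ≈ 0.342857, d = −0.75 ln(1 − 0.457143) = 0.458182 ≈ 0.458.
X–Z: 15/35 sites differ → p ≈ 0.428571, d = −0.75 ln(1 − 0.571428) = 0.635472 ≈ 0.635.
Y–Z: 14/35 sites differ → p = 0.4, d = −0.75 ln(1 − 0.533333) = 0.571605 ≈ 0.572.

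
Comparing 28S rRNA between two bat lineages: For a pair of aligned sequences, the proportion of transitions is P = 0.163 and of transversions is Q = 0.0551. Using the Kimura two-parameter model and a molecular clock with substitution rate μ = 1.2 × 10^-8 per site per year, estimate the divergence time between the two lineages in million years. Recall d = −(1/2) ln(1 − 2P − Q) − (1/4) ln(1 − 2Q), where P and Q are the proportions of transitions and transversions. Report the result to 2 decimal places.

11.21

Under the Kimura two-parameter model, d = −½ ln(1 − 2P − Q) − ¼ ln(1 − 2Q).
1 − 2P − Q = 0.6189, giving −½ ln(0.6189) = 0.239906.
1 − 2Q = 0.8898, giving −¼ ln(0.8898) = 0.029190.
d = 0.239906 + 0.029190 = 0.269096.
Under a molecular clock d = 2μt, so t = d/(2μ) = 0.269096 / (2 × 1.2 × 10^-8) = 11.21 million years.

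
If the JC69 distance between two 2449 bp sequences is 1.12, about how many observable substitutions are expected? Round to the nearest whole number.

1424

Invert JC69: p = (3/4)(1 − e^(−4d/3)) = 0.75 × (1 − e^(-1.493333)) = 0.75 × (1 − 0.224623) = 0.581533.
Expected differing sites = pL ≈ 0.581533 × 2449 = 1424.174317 ≈ 1424.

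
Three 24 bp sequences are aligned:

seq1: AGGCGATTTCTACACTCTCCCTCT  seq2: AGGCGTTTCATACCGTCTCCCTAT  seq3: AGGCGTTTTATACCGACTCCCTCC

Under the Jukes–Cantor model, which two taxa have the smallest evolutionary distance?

seq1–seq2: 6/24 differ, p = 0.250, d = 0.304.
seq1–seq3: 6/24 differ, p = 0.250, d = 0.304.
seq2–seq3: 4/24 differ, p = 0.167, d = 0.188.
The smallest distance is between seq2 and seq3.

seq2 and seq3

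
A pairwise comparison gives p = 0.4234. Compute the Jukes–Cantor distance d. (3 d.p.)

0.624

d = −(3/4) ln(1 − 4p/3) = −0.75 ln(1 − 0.564533) = −0.75 ln(0.435467)
  = −0.75 × (-0.831336) = 0.623502 substitutions/site.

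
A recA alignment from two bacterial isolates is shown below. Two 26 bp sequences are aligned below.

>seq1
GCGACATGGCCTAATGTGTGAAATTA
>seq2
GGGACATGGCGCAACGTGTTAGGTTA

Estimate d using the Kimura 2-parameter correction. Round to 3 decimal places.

0.341

Of 26 sites, 4 differences are transitions and 3 are transversions, so P = 4/26 ≈ 0.153846 and Q = 3/26 ≈ 0.115385.
Under the Kimura two-parameter model, d = −½ ln(1 − 2P − Q) − ¼ ln(1 − 2Q).
1 − 2P − Q = 0.576923, giving −½ ln(0.576923) = 0.275023.
1 − 2Q = 0.76923, giving −¼ ln(0.76923) = 0.065591.
d = 0.275023 + 0.065591 = 0.340614.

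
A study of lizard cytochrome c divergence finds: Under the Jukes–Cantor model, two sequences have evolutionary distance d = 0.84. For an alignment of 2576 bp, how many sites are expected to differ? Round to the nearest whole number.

1302

Invert JC69: p = (3/4)(1 − e^(−4d/3)) = 0.75 × (1 − e^(-1.12)) = 0.75 × (1 − 0.326280) = 0.505290.
Expected differing sites = pL ≈ 0.505290 × 2576 = 1301.62704 ≈ 1302.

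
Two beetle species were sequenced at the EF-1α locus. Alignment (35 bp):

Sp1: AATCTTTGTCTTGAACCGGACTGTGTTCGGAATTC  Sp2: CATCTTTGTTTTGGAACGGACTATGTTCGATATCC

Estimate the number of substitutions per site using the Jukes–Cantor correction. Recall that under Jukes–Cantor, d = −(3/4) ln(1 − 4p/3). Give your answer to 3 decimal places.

The sequences differ at 8 of 35 sites (1, 10, 14, 16, 23, 30, 31, 34), so p = 8/35 ≈ 0.228571.
d = −(3/4) ln(1 − 4p/3) = −0.75 ln(1 − 0.304761) = −0.75 ln(0.695239)
  = −0.75 × (-0.363500) = 0.272625 substitutions/site.

0.273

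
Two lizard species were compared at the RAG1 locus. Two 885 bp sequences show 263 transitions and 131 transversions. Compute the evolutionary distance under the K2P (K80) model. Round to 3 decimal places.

P = 263/885 ≈ 0.297175 and Q = 131/885 ≈ 0.148023.
Under the Kimura two-parameter model, d = −½ ln(1 − 2P − Q) − ¼ ln(1 − 2Q).
1 − 2P − Q = 0.257627, giving −½ ln(0.257627) = 0.678121.
1 − 2Q = 0.703954, giving −¼ ln(0.703954) = 0.087761.
d = 0.678121 + 0.087761 = 0.765882.

0.766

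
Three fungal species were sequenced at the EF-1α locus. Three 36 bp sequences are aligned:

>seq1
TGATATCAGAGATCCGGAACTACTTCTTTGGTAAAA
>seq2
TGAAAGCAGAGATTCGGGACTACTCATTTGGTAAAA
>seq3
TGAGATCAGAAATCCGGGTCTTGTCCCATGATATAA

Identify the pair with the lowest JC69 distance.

seq1–seq2: 6/36 differ, p = 0.167, d = 0.188.
seq1–seq3: 11/36 differ, p = 0.306, d = 0.392.
seq2–seq3: 12/36 differ, p = 0.333, d = 0.441.
The smallest distance is between seq1 and seq2.

seq1 and seq2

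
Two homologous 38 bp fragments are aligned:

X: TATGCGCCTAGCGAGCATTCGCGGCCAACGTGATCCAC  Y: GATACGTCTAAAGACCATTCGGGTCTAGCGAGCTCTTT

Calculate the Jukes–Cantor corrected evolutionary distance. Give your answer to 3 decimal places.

0.560

The sequences differ at 15 of 38 sites, so p = 15/38 ≈ 0.394737.
d = −(3/4) ln(1 − 4p/3) = −0.75 ln(1 − 0.526316) = −0.75 ln(0.473684)
  = −0.75 × (-0.747215) = 0.560411 substitutions/site.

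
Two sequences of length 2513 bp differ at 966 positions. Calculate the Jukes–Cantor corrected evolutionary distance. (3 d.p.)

0.539

p = 966/2513 ≈ 0.384401.
d = −(3/4) ln(1 − 4p/3) = −0.75 ln(1 − 0.512535) = −0.75 ln(0.487465)
  = −0.75 × (-0.718537) = 0.538903 substitutions/site.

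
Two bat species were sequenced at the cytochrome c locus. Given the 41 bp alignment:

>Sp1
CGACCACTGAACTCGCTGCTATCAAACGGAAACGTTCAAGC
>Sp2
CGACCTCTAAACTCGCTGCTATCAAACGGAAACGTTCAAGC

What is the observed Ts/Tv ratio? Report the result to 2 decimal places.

Transitions are A↔G and C↔T; transversions are all other mismatches.
Transitions: 1. Transversions: 1.
R = 1/1 = 1.00.

1.00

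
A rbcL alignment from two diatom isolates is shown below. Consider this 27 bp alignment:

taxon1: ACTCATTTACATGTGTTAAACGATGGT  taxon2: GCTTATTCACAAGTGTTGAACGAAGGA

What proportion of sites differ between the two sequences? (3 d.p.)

The sequences differ at 7 of 27 positions (sites 1, 4, 8, 12, 18, 24, 27).
p = 7/27 = 0.259259… ≈ 0.259 (to 3 d.p.).

0.259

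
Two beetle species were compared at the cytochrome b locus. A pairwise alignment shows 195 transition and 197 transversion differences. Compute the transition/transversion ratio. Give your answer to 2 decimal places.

R = 195/197 = 0.989847… ≈ 0.99 (to 2 d.p.).

0.99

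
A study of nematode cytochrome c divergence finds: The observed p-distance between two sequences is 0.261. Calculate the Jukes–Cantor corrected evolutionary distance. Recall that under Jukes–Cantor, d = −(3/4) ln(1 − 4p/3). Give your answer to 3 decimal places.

0.321

d = −(3/4) ln(1 − 4p/3) = −0.75 ln(1 − 0.348) = −0.75 ln(0.652)
  = −0.75 × (-0.427711) = 0.320783 substitutions/site.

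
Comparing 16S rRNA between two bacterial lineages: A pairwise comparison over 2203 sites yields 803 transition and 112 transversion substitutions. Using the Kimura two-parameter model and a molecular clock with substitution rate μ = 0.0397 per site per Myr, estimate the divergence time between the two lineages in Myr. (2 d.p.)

9.87

P = 803/2203 ≈ 0.364503 and Q = 112/2203 ≈ 0.05084.
Under the Kimura two-parameter model, d = −½ ln(1 − 2P − Q) − ¼ ln(1 − 2Q).
1 − 2P − Q = 0.220154, giving −½ ln(0.220154) = 0.756714.
1 − 2Q = 0.89832, giving −¼ ln(0.89832) = 0.026807.
d = 0.756714 + 0.026807 = 0.783521.
Under a molecular clock d = 2μt, so t = d/(2μ) = 0.783521 / (2 × 0.0397) = 9.87 Myr.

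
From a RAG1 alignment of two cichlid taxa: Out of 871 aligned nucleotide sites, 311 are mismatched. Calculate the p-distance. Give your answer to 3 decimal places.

p = 311/871 = 0.357060… ≈ 0.357 (to 3 d.p.).

0.357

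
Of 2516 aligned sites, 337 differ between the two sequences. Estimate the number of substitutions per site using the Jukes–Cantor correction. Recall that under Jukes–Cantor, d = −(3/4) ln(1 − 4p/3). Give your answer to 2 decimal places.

0.15

p = 337/2516 ≈ 0.133943.
d = −(3/4) ln(1 − 4p/3) = −0.75 ln(1 − 0.178591) = −0.75 ln(0.821409)
  = −0.75 × (-0.196734) = 0.147551 substitutions/site.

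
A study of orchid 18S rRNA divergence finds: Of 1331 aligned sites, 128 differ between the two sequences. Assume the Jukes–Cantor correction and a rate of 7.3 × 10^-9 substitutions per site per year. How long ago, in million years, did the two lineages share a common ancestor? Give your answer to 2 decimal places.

p = 128/1331 ≈ 0.096168.
d = −(3/4) ln(1 − 4p/3) = −0.75 ln(1 − 0.128224) = −0.75 ln(0.871776)
  = −0.75 × (-0.137223) = 0.102917 substitutions/site.
Under a molecular clock d = 2μt, so t = d/(2μ) = 0.102917 / (2 × 7.3 × 10^-9) = 7.05 million years.

7.05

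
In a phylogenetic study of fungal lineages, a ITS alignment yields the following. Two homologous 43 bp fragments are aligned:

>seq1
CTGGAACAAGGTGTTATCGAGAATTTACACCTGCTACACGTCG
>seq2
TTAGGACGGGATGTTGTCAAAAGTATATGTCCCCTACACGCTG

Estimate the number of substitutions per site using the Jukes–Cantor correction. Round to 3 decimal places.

0.613

The sequences differ at 18 of 43 sites, so p = 18/43 ≈ 0.418605.
d = −(3/4) ln(1 − 4p/3) = −0.75 ln(1 − 0.55814) = −0.75 ln(0.44186)
  = −0.75 × (-0.816762) = 0.612572 substitutions/site.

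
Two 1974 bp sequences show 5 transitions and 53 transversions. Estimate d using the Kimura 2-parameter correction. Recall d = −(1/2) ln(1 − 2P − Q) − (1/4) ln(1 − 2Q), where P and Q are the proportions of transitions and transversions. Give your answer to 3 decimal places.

P = 5/1974 ≈ 0.002533 and Q = 53/1974 ≈ 0.026849.
Under the Kimura two-parameter model, d = −½ ln(1 − 2P − Q) − ¼ ln(1 − 2Q).
1 − 2P − Q = 0.968085, giving −½ ln(0.968085) = 0.016218.
1 − 2Q = 0.946302, giving −¼ ln(0.946302) = 0.013798.
d = 0.016218 + 0.013798 = 0.030016.

0.030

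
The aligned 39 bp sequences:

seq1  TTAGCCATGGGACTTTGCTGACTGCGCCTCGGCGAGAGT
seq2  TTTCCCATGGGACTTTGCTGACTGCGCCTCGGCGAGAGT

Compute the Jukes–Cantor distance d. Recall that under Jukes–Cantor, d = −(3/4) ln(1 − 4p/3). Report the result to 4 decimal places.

The sequences differ at 2 of 39 sites (3, 4), so p = 2/39 ≈ 0.051282.
d = −(3/4) ln(1 − 4p/3) = −0.75 ln(1 − 0.068376) = −0.75 ln(0.931624)
  = −0.75 × (-0.070826) = 0.053120 substitutions/site.

0.0531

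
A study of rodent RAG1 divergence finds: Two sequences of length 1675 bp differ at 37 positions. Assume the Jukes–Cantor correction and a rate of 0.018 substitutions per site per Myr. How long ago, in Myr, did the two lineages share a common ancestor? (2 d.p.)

p = 37/1675 ≈ 0.02209.
d = −(3/4) ln(1 − 4p/3) = −0.75 ln(1 − 0.029453) = −0.75 ln(0.970547)
  = −0.75 × (-0.029895) = 0.022421 substitutions/site.
Under a molecular clock d = 2μt, so t = d/(2μ) = 0.022421 / (2 × 0.018) = 0.62 Myr.

0.62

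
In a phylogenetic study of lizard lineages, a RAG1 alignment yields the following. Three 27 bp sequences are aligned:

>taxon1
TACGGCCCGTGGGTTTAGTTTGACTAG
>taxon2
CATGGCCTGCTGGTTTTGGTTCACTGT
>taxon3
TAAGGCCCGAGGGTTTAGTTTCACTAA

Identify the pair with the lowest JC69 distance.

taxon1 and taxon3

taxon1–taxon2: 10/27 differ, p = 0.370, d = 0.511.
taxon1–taxon3: 4/27 differ, p = 0.148, d = 0.165.
taxon2–taxon3: 9/27 differ, p = 0.333, d = 0.441.
The smallest distance is between taxon1 and taxon3.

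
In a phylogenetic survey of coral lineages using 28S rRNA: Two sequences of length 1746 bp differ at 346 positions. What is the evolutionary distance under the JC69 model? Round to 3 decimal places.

p = 346/1746 ≈ 0.198167.
d = −(3/4) ln(1 − 4p/3) = −0.75 ln(1 − 0.264223) = −0.75 ln(0.735777)
  = −0.75 × (-0.306828) = 0.230121 substitutions/site.

0.230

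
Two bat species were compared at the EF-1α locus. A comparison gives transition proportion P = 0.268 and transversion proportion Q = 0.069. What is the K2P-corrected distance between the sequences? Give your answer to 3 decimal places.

0.502

Under the Kimura two-parameter model, d = −½ ln(1 − 2P − Q) − ¼ ln(1 − 2Q).
1 − 2P − Q = 0.395, giving −½ ln(0.395) = 0.464435.
1 − 2Q = 0.862, giving −¼ ln(0.862) = 0.037125.
d = 0.464435 + 0.037125 = 0.501560.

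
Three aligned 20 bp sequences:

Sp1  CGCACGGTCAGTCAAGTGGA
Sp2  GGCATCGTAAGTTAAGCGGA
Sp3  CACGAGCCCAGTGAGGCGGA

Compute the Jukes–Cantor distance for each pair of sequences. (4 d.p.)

Sp1–Sp2: 6/20 sites differ → p = 0.3, d = −0.75 ln(1 − 0.4) = 0.383119 ≈ 0.3831.
Sp1–Sp3: 8/20 sites differ → p = 0.4, d = −0.75 ln(1 − 0.533333) = 0.571605 ≈ 0.5716.
Sp2–Sp3: 10/20 sites differ → p = 0.5, d = −0.75 ln(1 − 0.666667) = 0.823960 ≈ 0.8240.

d(Sp1,Sp2) = 0.3831, d(Sp1,Sp3) = 0.5716, d(Sp2,Sp3) = 0.8240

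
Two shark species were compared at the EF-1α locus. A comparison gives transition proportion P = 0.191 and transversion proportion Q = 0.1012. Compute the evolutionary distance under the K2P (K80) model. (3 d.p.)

Under the Kimura two-parameter model, d = −½ ln(1 − 2P − Q) − ¼ ln(1 − 2Q).
1 − 2P − Q = 0.5168, giving −½ ln(0.5168) = 0.330050.
1 − 2Q = 0.7976, giving −¼ ln(0.7976) = 0.056537.
d = 0.330050 + 0.056537 = 0.386587.

0.387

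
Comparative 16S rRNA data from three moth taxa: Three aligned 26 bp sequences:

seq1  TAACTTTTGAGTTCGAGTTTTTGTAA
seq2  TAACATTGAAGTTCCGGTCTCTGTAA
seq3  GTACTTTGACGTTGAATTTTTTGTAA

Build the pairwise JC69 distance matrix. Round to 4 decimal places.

d(seq1,seq2) = 0.3335, d(seq1,seq3) = 0.3961, d(seq2,seq3) = 0.5393

seq1–seq2: 7/26 sites differ → p ≈ 0.269231, d = −0.75 ln(1 − 0.358975) = 0.333515 ≈ 0.3335.
seq1–seq3: 8/26 sites differ → p ≈ 0.307692, d = −0.75 ln(1 − 0.410256) = 0.396050 ≈ 0.3961.
seq2–seq3: 10/26 sites differ → p ≈ 0.384615, d = −0.75 ln(1 − 0.51282) = 0.539341 ≈ 0.5393.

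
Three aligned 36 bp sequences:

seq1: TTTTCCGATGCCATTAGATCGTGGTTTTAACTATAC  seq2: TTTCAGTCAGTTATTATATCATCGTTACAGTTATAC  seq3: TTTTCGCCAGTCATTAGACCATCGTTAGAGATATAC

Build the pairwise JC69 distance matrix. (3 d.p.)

d(seq1,seq2) = 0.608, d(seq1,seq3) = 0.441, d(seq2,seq3) = 0.264

seq1–seq2: 15/36 sites differ → p ≈ 0.416667, d = −0.75 ln(1 − 0.555556) = 0.608198 ≈ 0.608.
seq1–seq3: 12/36 sites differ → p ≈ 0.333333, d = −0.75 ln(1 − 0.444444) = 0.440839 ≈ 0.441.
seq2–seq3: 8/36 sites differ → p ≈ 0.222222, d = −0.75 ln(1 − 0.296296) = 0.263548 ≈ 0.264.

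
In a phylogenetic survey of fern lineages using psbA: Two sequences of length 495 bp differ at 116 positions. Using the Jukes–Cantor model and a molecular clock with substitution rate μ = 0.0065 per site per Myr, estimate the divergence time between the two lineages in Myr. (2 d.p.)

21.61

p = 116/495 ≈ 0.234343.
d = −(3/4) ln(1 − 4p/3) = −0.75 ln(1 − 0.312457) = −0.75 ln(0.687543)
  = −0.75 × (-0.374631) = 0.280973 substitutions/site.
Under a molecular clock d = 2μt, so t = d/(2μ) = 0.280973 / (2 × 0.0065) = 21.61 Myr.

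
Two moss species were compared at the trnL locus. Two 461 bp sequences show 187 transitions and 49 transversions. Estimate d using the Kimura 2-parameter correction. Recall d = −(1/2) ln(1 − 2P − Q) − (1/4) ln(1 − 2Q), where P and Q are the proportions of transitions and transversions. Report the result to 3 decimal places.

P = 187/461 ≈ 0.40564 and Q = 49/461 ≈ 0.106291.
Under the Kimura two-parameter model, d = −½ ln(1 − 2P − Q) − ¼ ln(1 − 2Q).
1 − 2P − Q = 0.082429, giving −½ ln(0.082429) = 1.247909.
1 − 2Q = 0.787418, giving −¼ ln(0.787418) = 0.059749.
d = 1.247909 + 0.059749 = 1.307658.

1.308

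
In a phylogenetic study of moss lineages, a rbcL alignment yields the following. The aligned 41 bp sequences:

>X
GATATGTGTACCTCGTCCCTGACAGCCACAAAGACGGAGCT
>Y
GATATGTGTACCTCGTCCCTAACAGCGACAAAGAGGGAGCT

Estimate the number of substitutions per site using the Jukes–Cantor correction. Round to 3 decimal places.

0.077

The sequences differ at 3 of 41 sites (21, 27, 35), so p = 3/41 ≈ 0.073171.
d = −(3/4) ln(1 − 4p/3) = −0.75 ln(1 − 0.097561) = −0.75 ln(0.902439)
  = −0.75 × (-0.102654) = 0.076991 substitutions/site.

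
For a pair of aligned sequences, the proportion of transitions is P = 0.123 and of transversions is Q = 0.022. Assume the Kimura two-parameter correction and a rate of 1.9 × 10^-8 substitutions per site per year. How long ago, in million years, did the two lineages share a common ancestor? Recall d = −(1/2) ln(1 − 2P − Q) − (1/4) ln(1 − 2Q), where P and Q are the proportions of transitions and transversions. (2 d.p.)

Under the Kimura two-parameter model, d = −½ ln(1 − 2P − Q) − ¼ ln(1 − 2Q).
1 − 2P − Q = 0.732, giving −½ ln(0.732) = 0.155987.
1 − 2Q = 0.956, giving −¼ ln(0.956) = 0.011249.
d = 0.155987 + 0.011249 = 0.167236.
Under a molecular clock d = 2μt, so t = d/(2μ) = 0.167236 / (2 × 1.9 × 10^-8) = 4.40 million years.

4.40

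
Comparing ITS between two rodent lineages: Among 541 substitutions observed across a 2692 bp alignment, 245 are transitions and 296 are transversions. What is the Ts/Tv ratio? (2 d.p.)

0.83

R = 245/296 = 0.827702… ≈ 0.83 (to 2 d.p.).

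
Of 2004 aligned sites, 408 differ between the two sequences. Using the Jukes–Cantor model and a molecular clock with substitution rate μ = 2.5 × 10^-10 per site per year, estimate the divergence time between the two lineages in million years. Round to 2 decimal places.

475.06

p = 408/2004 ≈ 0.203593.
d = −(3/4) ln(1 − 4p/3) = −0.75 ln(1 − 0.271457) = −0.75 ln(0.728543)
  = −0.75 × (-0.316709) = 0.237532 substitutions/site.
Under a molecular clock d = 2μt, so t = d/(2μ) = 0.237532 / (2 × 2.5 × 10^-10) = 475.06 million years.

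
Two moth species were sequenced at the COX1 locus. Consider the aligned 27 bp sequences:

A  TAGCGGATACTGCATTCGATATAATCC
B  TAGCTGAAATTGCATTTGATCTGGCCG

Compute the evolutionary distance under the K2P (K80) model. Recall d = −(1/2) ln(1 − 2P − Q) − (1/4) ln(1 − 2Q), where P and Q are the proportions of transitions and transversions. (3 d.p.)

0.453

Of 27 sites, 5 differences are transitions and 4 are transversions, so P = 5/27 ≈ 0.185185 and Q = 4/27 ≈ 0.148148.
Under the Kimura two-parameter model, d = −½ ln(1 − 2P − Q) − ¼ ln(1 − 2Q).
1 − 2P − Q = 0.481482, giving −½ ln(0.481482) = 0.365443.
1 − 2Q = 0.703704, giving −¼ ln(0.703704) = 0.087849.
d = 0.365443 + 0.087849 = 0.453292.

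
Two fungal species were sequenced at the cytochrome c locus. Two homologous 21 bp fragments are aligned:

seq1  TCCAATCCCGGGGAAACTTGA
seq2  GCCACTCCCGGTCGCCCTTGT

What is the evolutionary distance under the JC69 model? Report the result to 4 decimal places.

The sequences differ at 8 of 21 sites (1, 5, 12, 13, 14, 15, 16, 21), so p = 8/21 ≈ 0.380952.
d = −(3/4) ln(1 − 4p/3) = −0.75 ln(1 − 0.507936) = −0.75 ln(0.492064)
  = −0.75 × (-0.709146) = 0.531860 substitutions/site.

0.5319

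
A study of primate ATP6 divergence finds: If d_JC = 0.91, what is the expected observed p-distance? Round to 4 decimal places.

p = (3/4)(1 − e^(−4d/3)) = 0.75 × (1 − e^(-1.213333)) = 0.75 × (1 − 0.297205) = 0.527096.

0.5271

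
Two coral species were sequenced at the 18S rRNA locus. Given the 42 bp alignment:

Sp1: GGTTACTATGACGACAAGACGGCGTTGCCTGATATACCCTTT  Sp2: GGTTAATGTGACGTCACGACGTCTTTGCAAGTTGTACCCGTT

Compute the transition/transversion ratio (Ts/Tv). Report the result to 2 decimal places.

0.22

Transitions are A↔G and C↔T; transversions are all other mismatches.
Transitions: 2. Transversions: 9.
R = 2/9 = 0.222222… ≈ 0.22 (to 2 d.p.).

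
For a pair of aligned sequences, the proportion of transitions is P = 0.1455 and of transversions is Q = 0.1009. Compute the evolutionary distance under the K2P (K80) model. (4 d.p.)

Under the Kimura two-parameter model, d = −½ ln(1 − 2P − Q) − ¼ ln(1 − 2Q).
1 − 2P − Q = 0.6081, giving −½ ln(0.6081) = 0.248708.
1 − 2Q = 0.7982, giving −¼ ln(0.7982) = 0.056349.
d = 0.248708 + 0.056349 = 0.305057.

0.3051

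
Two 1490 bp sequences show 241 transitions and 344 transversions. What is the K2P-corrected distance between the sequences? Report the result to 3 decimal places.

P = 241/1490 ≈ 0.161745 and Q = 344/1490 ≈ 0.230872.
Under the Kimura two-parameter model, d = −½ ln(1 − 2P − Q) − ¼ ln(1 − 2Q).
1 − 2P − Q = 0.445638, giving −½ ln(0.445638) = 0.404124.
1 − 2Q = 0.538256, giving −¼ ln(0.538256) = 0.154855.
d = 0.404124 + 0.154855 = 0.558979.

0.559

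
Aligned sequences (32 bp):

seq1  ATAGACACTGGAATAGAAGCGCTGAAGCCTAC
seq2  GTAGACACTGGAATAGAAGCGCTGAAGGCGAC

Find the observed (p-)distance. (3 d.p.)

0.094

The sequences differ at 3 of 32 positions (sites 1, 28, 30).
p = 3/32 = 0.09375 ≈ 0.094 (to 3 d.p.).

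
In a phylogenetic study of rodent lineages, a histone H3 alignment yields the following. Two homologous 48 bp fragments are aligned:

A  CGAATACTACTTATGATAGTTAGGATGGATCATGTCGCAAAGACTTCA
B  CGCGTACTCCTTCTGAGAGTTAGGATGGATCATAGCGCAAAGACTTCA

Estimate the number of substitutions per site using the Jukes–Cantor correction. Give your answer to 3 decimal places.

0.162

The sequences differ at 7 of 48 sites (3, 4, 9, 13, 17, 34, 35), so p = 7/48 ≈ 0.145833.
d = −(3/4) ln(1 − 4p/3) = −0.75 ln(1 − 0.194444) = −0.75 ln(0.805556)
  = −0.75 × (-0.216223) = 0.162167 substitutions/site.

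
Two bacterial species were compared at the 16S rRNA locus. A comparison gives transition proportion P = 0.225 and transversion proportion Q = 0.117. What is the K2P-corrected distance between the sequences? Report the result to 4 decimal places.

Under the Kimura two-parameter model, d = −½ ln(1 − 2P − Q) − ¼ ln(1 − 2Q).
1 − 2P − Q = 0.433, giving −½ ln(0.433) = 0.418509.
1 − 2Q = 0.766, giving −¼ ln(0.766) = 0.066643.
d = 0.418509 + 0.066643 = 0.485152.

0.4852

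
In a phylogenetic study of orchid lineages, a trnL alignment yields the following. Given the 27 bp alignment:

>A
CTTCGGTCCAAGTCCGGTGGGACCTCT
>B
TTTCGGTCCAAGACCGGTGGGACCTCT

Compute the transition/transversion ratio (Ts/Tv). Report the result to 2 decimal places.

Transitions are A↔G and C↔T; transversions are all other mismatches.
Transitions: 1. Transversions: 1.
R = 1/1 = 1.00.

1.00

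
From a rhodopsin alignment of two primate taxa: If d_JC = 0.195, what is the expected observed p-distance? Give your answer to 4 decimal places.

0.1717

p = (3/4)(1 − e^(−4d/3)) = 0.75 × (1 − e^(-0.26)) = 0.75 × (1 − 0.771052) = 0.171711.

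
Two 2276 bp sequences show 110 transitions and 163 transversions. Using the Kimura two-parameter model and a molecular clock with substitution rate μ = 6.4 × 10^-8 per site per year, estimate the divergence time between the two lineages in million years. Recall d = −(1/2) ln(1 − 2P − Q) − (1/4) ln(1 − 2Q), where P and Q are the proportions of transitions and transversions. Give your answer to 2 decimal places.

1.02

P = 110/2276 ≈ 0.04833 and Q = 163/2276 ≈ 0.071617.
Under the Kimura two-parameter model, d = −½ ln(1 − 2P − Q) − ¼ ln(1 − 2Q).
1 − 2P − Q = 0.831723, giving −½ ln(0.831723) = 0.092128.
1 − 2Q = 0.856766, giving −¼ ln(0.856766) = 0.038648.
d = 0.092128 + 0.038648 = 0.130776.
Under a molecular clock d = 2μt, so t = d/(2μ) = 0.130776 / (2 × 6.4 × 10^-8) = 1.02 million years.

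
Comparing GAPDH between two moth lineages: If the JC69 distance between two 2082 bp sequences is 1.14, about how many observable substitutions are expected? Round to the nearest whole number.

1220

Invert JC69: p = (3/4)(1 − e^(−4d/3)) = 0.75 × (1 − e^(-1.52)) = 0.75 × (1 − 0.218712) = 0.585966.
Expected differing sites = pL ≈ 0.585966 × 2082 = 1219.981212 ≈ 1220.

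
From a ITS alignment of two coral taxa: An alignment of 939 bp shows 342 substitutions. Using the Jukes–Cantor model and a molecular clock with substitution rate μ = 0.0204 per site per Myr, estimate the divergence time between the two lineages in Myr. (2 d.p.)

12.22

p = 342/939 ≈ 0.364217.
d = −(3/4) ln(1 − 4p/3) = −0.75 ln(1 − 0.485623) = −0.75 ln(0.514377)
  = −0.75 × (-0.664799) = 0.498599 substitutions/site.
Under a molecular clock d = 2μt, so t = d/(2μ) = 0.498599 / (2 × 0.0204) = 12.22 Myr.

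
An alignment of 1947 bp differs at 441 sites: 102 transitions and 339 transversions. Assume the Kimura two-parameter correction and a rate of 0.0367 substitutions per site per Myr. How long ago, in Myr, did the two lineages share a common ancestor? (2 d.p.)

3.69

P = 102/1947 ≈ 0.052388 and Q = 339/1947 ≈ 0.174114.
Under the Kimura two-parameter model, d = −½ ln(1 − 2P − Q) − ¼ ln(1 − 2Q).
1 − 2P − Q = 0.72111, giving −½ ln(0.72111) = 0.163482.
1 − 2Q = 0.651772, giving −¼ ln(0.651772) = 0.107015.
d = 0.163482 + 0.107015 = 0.270497.
Under a molecular clock d = 2μt, so t = d/(2μ) = 0.270497 / (2 × 0.0367) = 3.69 Myr.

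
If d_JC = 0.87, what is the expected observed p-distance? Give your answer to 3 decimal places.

0.515

p = (3/4)(1 − e^(−4d/3)) = 0.75 × (1 − e^(-1.16)) = 0.75 × (1 − 0.313486) = 0.514886.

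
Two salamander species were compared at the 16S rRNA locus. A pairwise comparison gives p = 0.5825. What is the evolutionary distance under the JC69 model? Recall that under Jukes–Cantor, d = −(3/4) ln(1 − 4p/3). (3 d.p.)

1.124

d = −(3/4) ln(1 − 4p/3) = −0.75 ln(1 − 0.776667) = −0.75 ln(0.223333)
  = −0.75 × (-1.499091) = 1.124318 substitutions/site.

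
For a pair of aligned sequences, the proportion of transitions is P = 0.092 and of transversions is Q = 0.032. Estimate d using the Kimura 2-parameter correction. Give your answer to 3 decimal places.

0.138

Under the Kimura two-parameter model, d = −½ ln(1 − 2P − Q) − ¼ ln(1 − 2Q).
1 − 2P − Q = 0.784, giving −½ ln(0.784) = 0.121673.
1 − 2Q = 0.936, giving −¼ ln(0.936) = 0.016535.
d = 0.121673 + 0.016535 = 0.138208.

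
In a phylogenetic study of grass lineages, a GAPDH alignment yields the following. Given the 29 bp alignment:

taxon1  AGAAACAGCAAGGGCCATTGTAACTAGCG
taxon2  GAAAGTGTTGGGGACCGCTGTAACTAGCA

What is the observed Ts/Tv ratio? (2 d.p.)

Transitions are A↔G and C↔T; transversions are all other mismatches.
Transitions: 12. Transversions: 1.
R = 12/1 = 12.00.

12.00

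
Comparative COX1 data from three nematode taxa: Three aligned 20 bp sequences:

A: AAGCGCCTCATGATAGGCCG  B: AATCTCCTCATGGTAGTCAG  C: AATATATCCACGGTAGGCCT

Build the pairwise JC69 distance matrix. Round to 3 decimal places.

A–B: 5/20 sites differ → p = 0.25, d = −0.75 ln(1 − 0.333333) = 0.304098 ≈ 0.304.
A–C: 9/20 sites differ → p = 0.45, d = −0.75 ln(1 − 0.6) = 0.687218 ≈ 0.687.
B–C: 8/20 sites differ → p = 0.4, d = −0.75 ln(1 − 0.533333) = 0.571605 ≈ 0.572.

d(A,B) = 0.304, d(A,C) = 0.687, d(B,C) = 0.572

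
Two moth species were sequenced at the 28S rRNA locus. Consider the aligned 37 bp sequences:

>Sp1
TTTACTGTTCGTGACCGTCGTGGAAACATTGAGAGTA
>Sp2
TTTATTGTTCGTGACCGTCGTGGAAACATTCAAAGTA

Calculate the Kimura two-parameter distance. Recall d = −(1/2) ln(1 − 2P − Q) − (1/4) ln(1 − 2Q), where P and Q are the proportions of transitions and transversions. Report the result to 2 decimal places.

Of 37 sites, 2 differences are transitions and 1 are transversions, so P = 2/37 ≈ 0.054054 and Q = 1/37 ≈ 0.027027.
Under the Kimura two-parameter model, d = −½ ln(1 − 2P − Q) − ¼ ln(1 − 2Q).
1 − 2P − Q = 0.864865, giving −½ ln(0.864865) = 0.072591.
1 − 2Q = 0.945946, giving −¼ ln(0.945946) = 0.013892.
d = 0.072591 + 0.013892 = 0.086483.

0.09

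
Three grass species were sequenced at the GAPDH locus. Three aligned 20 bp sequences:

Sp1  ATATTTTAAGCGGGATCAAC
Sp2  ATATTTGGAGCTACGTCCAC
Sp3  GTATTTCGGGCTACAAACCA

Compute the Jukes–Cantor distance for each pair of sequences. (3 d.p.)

d(Sp1,Sp2) = 0.471, d(Sp1,Sp3) = 1.207, d(Sp2,Sp3) = 0.572

Sp1–Sp2: 7/20 sites differ → p = 0.35, d = −0.75 ln(1 − 0.466667) = 0.471457 ≈ 0.471.
Sp1–Sp3: 12/20 sites differ → p = 0.6, d = −0.75 ln(1 − 0.8) = 1.207078 ≈ 1.207.
Sp2–Sp3: 8/20 sites differ → p = 0.4, d = −0.75 ln(1 − 0.533333) = 0.571605 ≈ 0.572.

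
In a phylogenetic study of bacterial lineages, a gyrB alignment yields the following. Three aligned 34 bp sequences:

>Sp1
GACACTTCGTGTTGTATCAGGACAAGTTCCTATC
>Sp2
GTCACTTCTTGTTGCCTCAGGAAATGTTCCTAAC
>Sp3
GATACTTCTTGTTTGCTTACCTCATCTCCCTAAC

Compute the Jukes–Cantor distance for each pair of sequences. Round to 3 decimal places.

Sp1–Sp2: 7/34 sites differ → p ≈ 0.205882, d = −0.75 ln(1 − 0.274509) = 0.240680 ≈ 0.241.
Sp1–Sp3: 13/34 sites differ → p ≈ 0.382353, d = −0.75 ln(1 − 0.509804) = 0.534712 ≈ 0.535.
Sp2–Sp3: 11/34 sites differ → p ≈ 0.323529, d = −0.75 ln(1 − 0.431372) = 0.423397 ≈ 0.423.

d(Sp1,Sp2) = 0.241, d(Sp1,Sp3) = 0.535, d(Sp2,Sp3) = 0.423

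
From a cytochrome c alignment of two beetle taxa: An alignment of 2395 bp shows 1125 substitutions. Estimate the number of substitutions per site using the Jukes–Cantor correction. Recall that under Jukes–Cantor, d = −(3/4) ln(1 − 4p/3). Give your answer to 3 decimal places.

p = 1125/2395 ≈ 0.469729.
d = −(3/4) ln(1 − 4p/3) = −0.75 ln(1 − 0.626305) = −0.75 ln(0.373695)
  = −0.75 × (-0.984315) = 0.738236 substitutions/site.

0.738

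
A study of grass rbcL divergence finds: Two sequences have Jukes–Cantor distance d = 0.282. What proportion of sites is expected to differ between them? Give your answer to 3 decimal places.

p = (3/4)(1 − e^(−4d/3)) = 0.75 × (1 − e^(-0.376)) = 0.75 × (1 − 0.686602) = 0.235049.

0.235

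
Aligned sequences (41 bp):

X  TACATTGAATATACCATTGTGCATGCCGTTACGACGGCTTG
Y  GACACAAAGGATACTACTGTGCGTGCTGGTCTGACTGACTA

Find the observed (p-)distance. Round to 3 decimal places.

0.415

The sequences differ at 17 of 41 positions.
p = 17/41 = 0.414634… ≈ 0.415 (to 3 d.p.).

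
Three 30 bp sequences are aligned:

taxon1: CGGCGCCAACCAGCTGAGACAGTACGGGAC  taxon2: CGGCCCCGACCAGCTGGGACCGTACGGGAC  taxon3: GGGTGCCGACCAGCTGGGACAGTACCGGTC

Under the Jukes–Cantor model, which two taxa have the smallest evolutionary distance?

taxon1 and taxon2

taxon1–taxon2: 4/30 differ, p = 0.133, d = 0.147.
taxon1–taxon3: 6/30 differ, p = 0.200, d = 0.233.
taxon2–taxon3: 6/30 differ, p = 0.200, d = 0.233.
The smallest distance is between taxon1 and taxon2.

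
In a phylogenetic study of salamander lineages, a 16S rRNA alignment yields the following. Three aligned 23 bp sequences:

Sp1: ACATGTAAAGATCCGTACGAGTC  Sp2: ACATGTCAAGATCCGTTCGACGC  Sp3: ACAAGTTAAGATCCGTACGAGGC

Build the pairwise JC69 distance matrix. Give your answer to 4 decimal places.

d(Sp1,Sp2) = 0.1979, d(Sp1,Sp3) = 0.1433, d(Sp2,Sp3) = 0.1979

Sp1–Sp2: 4/23 sites differ → p ≈ 0.173913, d = −0.75 ln(1 − 0.231884) = 0.197861 ≈ 0.1979.
Sp1–Sp3: 3/23 sites differ → p ≈ 0.130435, d = −0.75 ln(1 − 0.173913) = 0.143291 ≈ 0.1433.
Sp2–Sp3: 4/23 sites differ → p ≈ 0.173913, d = −0.75 ln(1 − 0.231884) = 0.197861 ≈ 0.1979.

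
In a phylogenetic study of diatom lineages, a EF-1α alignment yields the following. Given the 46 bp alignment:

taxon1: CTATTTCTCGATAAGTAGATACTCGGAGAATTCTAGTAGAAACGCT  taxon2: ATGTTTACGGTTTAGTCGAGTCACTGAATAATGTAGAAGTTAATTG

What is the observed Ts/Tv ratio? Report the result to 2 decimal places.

Transitions are A↔G and C↔T; transversions are all other mismatches.
Transitions: 4. Transversions: 19.
R = 4/19 = 0.210526… ≈ 0.21 (to 2 d.p.).

0.21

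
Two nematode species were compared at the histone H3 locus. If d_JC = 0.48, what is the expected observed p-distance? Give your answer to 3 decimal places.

p = (3/4)(1 − e^(−4d/3)) = 0.75 × (1 − e^(-0.64)) = 0.75 × (1 − 0.527292) = 0.354531.

0.355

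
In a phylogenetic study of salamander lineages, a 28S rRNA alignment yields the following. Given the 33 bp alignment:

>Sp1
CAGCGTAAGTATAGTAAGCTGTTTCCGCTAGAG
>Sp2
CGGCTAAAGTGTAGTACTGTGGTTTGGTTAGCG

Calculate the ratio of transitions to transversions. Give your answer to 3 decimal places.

Transitions are A↔G and C↔T; transversions are all other mismatches.
Transitions: 4. Transversions: 8.
R = 4/8 = 0.500.

0.500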